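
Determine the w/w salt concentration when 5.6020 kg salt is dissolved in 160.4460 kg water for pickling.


Formula: Conc = salt / (water + salt) * 100
Substituting: Conc = 5.6020 / (160.4460 + 5.6020) * 100
Result: 3.3737 %


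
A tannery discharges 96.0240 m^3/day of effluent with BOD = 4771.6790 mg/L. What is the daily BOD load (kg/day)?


Formula: BOD_load = volume * conc / 1000
Substituting: BOD_load = 96.0240 * 4771.6790 / 1000
Result: 458.1957 kg/day


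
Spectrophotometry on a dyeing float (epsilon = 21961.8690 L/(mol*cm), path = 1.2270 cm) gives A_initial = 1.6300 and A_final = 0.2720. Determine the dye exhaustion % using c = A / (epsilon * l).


c_initial = A_i / (epsilon * l) = 1.6300 / (21961.8690 * 1.2270) = 6.0489e-05 mol/L
c_final = A_f / (epsilon * l) = 0.2720 / (21961.8690 * 1.2270) = 1.0094e-05 mol/L
Exhaustion = (c_initial - c_final) / c_initial * 100 = (6.0489e-05 - 1.0094e-05) / 6.0489e-05 * 100 = 83.3129 %


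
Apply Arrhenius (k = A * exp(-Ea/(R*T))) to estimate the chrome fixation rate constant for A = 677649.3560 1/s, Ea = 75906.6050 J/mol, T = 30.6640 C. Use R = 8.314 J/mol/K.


T_K = T_C + 273.15 = 30.6640 + 273.15 = 303.8140 K
exponent = -Ea / (R * T_K) = -75906.6050 / (8.314 * 303.8140) = -30.0512
k = A * exp(exponent) = 677649.3560 * exp(-30.0512) = 6.0247e-08 1/s


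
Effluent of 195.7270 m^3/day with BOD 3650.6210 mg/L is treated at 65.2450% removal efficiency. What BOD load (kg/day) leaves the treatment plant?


Load_in = volume * conc / 1000 = 195.7270 * 3650.6210 / 1000 = 714.5251 kg/day
Removed = Load_in * eff / 100 = 714.5251 * 65.2450 / 100 = 466.1919 kg/day
Load_out = Load_in - Removed = 714.5251 - 466.1919 = 248.3332 kg/day


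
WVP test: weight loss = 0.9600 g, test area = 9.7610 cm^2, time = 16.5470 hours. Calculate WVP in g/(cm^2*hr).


Formula: WVP = loss / (area * time)
Substituting: WVP = 0.9600 / (9.7610 * 16.5470)
Result: 0.00594371 g/(cm^2*hr)


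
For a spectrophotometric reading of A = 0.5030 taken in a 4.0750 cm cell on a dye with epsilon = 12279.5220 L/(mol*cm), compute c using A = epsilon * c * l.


Formula: c = A / (epsilon * l)
Substituting: c = 0.5030 / (12279.5220 * 4.0750)
Result: 1.0052e-05 mol/L


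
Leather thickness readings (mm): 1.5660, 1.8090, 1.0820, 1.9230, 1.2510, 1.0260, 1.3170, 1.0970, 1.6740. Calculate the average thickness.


Formula: Average = sum / n
Substituting: Average = 12.7450 / 9
Result: 1.4161 mm


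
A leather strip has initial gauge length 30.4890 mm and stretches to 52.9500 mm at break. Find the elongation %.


Formula: Elongation = (Lf - L0) / L0 * 100
Substituting: Elongation = (52.9500 - 30.4890) / 30.4890 * 100
Result: 73.6692 %


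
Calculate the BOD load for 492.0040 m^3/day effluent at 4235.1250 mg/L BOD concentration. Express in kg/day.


Formula: BOD_load = volume * conc / 1000
Substituting: BOD_load = 492.0040 * 4235.1250 / 1000
Result: 2083.6984 kg/day


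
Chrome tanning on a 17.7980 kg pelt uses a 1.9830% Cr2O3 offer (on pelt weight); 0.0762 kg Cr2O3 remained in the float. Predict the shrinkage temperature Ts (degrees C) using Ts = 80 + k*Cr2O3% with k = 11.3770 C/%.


Offered = pelt * offer_pct / 100 = 17.7980 * 1.9830 / 100 = 0.3529 kg
Uptake = offered - residual = 0.3529 - 0.0762 = 0.2767 kg
Cr2O3% on pelt = uptake / pelt * 100 = 0.2767 / 17.7980 * 100 = 1.5549 %
Ts = 80 + k * Cr2O3% = 80 + 11.3770 * 1.5549 = 97.6897 C


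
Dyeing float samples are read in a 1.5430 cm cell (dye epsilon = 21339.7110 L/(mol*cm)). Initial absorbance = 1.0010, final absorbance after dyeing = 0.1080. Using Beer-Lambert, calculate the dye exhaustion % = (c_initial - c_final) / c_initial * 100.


c_initial = A_i / (epsilon * l) = 1.0010 / (21339.7110 * 1.5430) = 3.0400e-05 mol/L
c_final = A_f / (epsilon * l) = 0.1080 / (21339.7110 * 1.5430) = 3.2800e-06 mol/L
Exhaustion = (c_initial - c_final) / c_initial * 100 = (3.0400e-05 - 3.2800e-06) / 3.0400e-05 * 100 = 89.2108 %


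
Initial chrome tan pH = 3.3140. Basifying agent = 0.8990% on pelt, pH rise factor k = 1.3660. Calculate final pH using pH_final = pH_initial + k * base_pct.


Formula: pH_final = pH_initial + k * base_pct
Substituting: pH_final = 3.3140 + 1.3660 * 0.8990
Result: 4.5420


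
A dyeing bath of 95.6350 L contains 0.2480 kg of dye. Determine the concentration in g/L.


Formula: Conc = dye_mass(kg) / volume(L) * 1000
Substituting: Conc = 0.2480 / 95.6350 * 1000
Result: 2.5932 g/L


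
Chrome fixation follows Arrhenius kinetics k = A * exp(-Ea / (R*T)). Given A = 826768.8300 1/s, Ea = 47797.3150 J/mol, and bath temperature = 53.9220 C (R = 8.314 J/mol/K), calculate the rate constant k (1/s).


T_K = T_C + 273.15 = 53.9220 + 273.15 = 327.0720 K
exponent = -Ea / (R * T_K) = -47797.3150 / (8.314 * 327.0720) = -17.5772
k = A * exp(exponent) = 826768.8300 * exp(-17.5772) = 0.0192174 1/s


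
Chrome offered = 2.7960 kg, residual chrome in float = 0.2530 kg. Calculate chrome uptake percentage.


Formula: Uptake = (offered - residual) / offered * 100
Substituting: Uptake = (2.7960 - 0.2530) / 2.7960 * 100
Result: 90.9514 %


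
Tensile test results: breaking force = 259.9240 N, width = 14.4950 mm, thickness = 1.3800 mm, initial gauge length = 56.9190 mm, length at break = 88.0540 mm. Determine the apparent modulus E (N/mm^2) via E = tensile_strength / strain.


TS = F / (w * t) = 259.9240 / (14.4950 * 1.3800) = 12.9942 N/mm^2
strain = (Lf - L0) / L0 = (88.0540 - 56.9190) / 56.9190 = 0.5470
E = TS / strain = 12.9942 / 0.5470 = 23.7551 N/mm^2


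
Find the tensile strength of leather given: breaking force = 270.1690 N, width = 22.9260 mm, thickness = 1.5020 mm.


Formula: TS = force / (width * thickness)
Substituting: TS = 270.1690 / (22.9260 * 1.5020)
Result: 7.8458 N/mm^2


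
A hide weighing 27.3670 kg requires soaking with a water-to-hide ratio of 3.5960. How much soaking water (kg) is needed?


Formula: Water = hide_weight * ratio
Substituting: Water = 27.3670 * 3.5960
Result: 98.4117 kg


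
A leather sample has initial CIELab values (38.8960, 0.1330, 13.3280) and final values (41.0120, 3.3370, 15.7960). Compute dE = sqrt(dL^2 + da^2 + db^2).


dL = 2.1160, da = 3.2040, db = 2.4680
dE = sqrt(2.1160^2 + 3.2040^2 + 2.4680^2) = 4.5644


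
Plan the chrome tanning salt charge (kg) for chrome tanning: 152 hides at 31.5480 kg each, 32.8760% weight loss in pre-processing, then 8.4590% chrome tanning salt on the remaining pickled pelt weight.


Total_raw = N * avg_wt = 152 * 31.5480 = 4795.2960 kg
Substrate = Total_raw * (1 - loss/100) = 4795.2960 * (1 - 32.8760/100) = 3218.7945 kg
Chrome = Substrate * pct / 100 = 3218.7945 * 8.4590 / 100 = 272.2778 kg


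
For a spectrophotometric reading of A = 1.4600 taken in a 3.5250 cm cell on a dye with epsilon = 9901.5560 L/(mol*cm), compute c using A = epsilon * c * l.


Formula: c = A / (epsilon * l)
Substituting: c = 1.4600 / (9901.5560 * 3.5250)
Result: 4.1830e-05 mol/L


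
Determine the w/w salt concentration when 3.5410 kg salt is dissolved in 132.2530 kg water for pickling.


Formula: Conc = salt / (water + salt) * 100
Substituting: Conc = 3.5410 / (132.2530 + 3.5410) * 100
Result: 2.6076 %


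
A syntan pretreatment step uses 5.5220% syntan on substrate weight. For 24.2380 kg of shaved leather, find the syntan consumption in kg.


Formula: Syntan = substrate * pct / 100
Substituting: Syntan = 24.2380 * 5.5220 / 100
Result: 1.3384 kg


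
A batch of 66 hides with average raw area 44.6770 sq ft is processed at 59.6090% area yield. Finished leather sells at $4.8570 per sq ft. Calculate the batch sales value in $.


Raw_total = N * avg_area = 66 * 44.6770 = 2948.6820 sq ft
Finished = Raw_total * yield / 100 = 2948.6820 * 59.6090 / 100 = 1757.6799 sq ft
Value = Finished * price = 1757.6799 * 4.8570 = 8537.0510 $


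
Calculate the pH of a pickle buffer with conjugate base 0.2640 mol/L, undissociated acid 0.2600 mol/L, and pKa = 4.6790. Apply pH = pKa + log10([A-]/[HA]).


ratio = [A-] / [HA] = 0.2640 / 0.2600 = 1.0154
log10(ratio) = 0.00663058
pH = pKa + log10(ratio) = 4.6790 + 0.00663058 = 4.6856


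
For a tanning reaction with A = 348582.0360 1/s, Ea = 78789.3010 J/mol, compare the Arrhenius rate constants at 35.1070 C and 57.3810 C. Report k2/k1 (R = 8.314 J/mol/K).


T1 = 35.1070 + 273.15 = 308.2570 K; T2 = 57.3810 + 273.15 = 330.5310 K
k1 = A * exp(-Ea/(R*T1)) = 348582.0360 * exp(-78789.3010/(8.314*308.2570)) = 1.5519e-08 1/s
k2 = A * exp(-Ea/(R*T2)) = 348582.0360 * exp(-78789.3010/(8.314*330.5310)) = 1.2319e-07 1/s
k2/k1 = 1.2319e-07 / 1.5519e-08 = 7.9384


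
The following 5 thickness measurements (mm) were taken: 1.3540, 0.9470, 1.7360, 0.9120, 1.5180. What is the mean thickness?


Formula: Average = sum / n
Substituting: Average = 6.4670 / 5
Result: 1.2934 mm


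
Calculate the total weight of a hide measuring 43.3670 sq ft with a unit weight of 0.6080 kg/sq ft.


Formula: Weight = area * weight_per_sqft
Substituting: Weight = 43.3670 * 0.6080
Result: 26.3671 kg


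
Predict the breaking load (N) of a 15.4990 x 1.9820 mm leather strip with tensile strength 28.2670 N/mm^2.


Formula: F = TS * w * t
Substituting: F = 28.2670 * 15.4990 * 1.9820
Result: 868.3345 N


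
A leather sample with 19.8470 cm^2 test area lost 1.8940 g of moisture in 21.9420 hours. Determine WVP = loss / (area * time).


Formula: WVP = loss / (area * time)
Substituting: WVP = 1.8940 / (19.8470 * 21.9420)
Result: 0.0043492 g/(cm^2*hr)


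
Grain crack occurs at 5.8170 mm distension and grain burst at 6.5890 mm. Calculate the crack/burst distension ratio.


Formula: Ratio = crack / burst
Substituting: Ratio = 5.8170 / 6.5890
Result: 0.8828


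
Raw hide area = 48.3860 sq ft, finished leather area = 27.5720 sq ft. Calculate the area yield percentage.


Formula: Yield = finished / raw * 100
Substituting: Yield = 27.5720 / 48.3860 * 100
Result: 56.9834 %


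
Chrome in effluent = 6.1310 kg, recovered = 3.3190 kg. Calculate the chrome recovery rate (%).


Formula: Recovery = recovered / input * 100
Substituting: Recovery = 3.3190 / 6.1310 * 100
Result: 54.1347 %


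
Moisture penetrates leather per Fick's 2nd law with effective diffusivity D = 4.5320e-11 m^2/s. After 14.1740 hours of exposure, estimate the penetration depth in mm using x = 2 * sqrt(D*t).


t = 14.1740 hr * 3600 = 51026.4000 s
D * t = 4.5320e-11 * 51026.4000 = 2.3125e-06
x = 2 * sqrt(D*t) = 2 * sqrt(2.3125e-06) = 0.00304139 m = 3.0414 mm


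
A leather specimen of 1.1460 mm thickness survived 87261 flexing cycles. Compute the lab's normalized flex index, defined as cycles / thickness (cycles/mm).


Formula: Index = cycles / thickness
Substituting: Index = 87261 / 1.1460
Result: 76143.9791 cycles/mm


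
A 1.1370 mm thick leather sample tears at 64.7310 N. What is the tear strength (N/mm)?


Formula: Tear strength = force / thickness
Substituting: Tear strength = 64.7310 / 1.1370
Result: 56.9314 N/mm


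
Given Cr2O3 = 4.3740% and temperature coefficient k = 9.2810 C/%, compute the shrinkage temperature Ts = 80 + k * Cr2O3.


Formula: Ts = 80 + k * Cr2O3
Substituting: Ts = 80 + 9.2810 * 4.3740
Result: 120.5951 C


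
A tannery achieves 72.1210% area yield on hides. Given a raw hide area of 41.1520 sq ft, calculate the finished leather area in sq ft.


Formula: finished = raw * yield / 100
Substituting: finished = 41.1520 * 72.1210 / 100
Result: 29.6792 sq ft


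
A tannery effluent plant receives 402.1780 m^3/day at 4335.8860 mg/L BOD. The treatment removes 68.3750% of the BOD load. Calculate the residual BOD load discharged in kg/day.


Load_in = volume * conc / 1000 = 402.1780 * 4335.8860 / 1000 = 1743.7980 kg/day
Removed = Load_in * eff / 100 = 1743.7980 * 68.3750 / 100 = 1192.3219 kg/day
Load_out = Load_in - Removed = 1743.7980 - 1192.3219 = 551.4761 kg/day


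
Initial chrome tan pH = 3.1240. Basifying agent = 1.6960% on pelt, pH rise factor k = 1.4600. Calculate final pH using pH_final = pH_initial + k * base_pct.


Formula: pH_final = pH_initial + k * base_pct
Substituting: pH_final = 3.1240 + 1.4600 * 1.6960
Result: 5.6002


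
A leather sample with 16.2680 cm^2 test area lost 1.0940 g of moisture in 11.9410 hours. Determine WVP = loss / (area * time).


Formula: WVP = loss / (area * time)
Substituting: WVP = 1.0940 / (16.2680 * 11.9410)
Result: 0.00563174 g/(cm^2*hr)


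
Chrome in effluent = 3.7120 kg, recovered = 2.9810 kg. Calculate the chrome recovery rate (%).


Formula: Recovery = recovered / input * 100
Substituting: Recovery = 2.9810 / 3.7120 * 100
Result: 80.3071 %


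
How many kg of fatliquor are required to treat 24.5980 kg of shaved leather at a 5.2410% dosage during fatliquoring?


Formula: Fat = substrate * pct / 100
Substituting: Fat = 24.5980 * 5.2410 / 100
Result: 1.2892 kg


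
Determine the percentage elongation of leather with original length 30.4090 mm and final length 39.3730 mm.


Formula: Elongation = (Lf - L0) / L0 * 100
Substituting: Elongation = (39.3730 - 30.4090) / 30.4090 * 100
Result: 29.4781 %


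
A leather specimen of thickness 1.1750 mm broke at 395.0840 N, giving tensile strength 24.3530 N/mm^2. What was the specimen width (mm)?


Formula: w = F / (TS * t)
Substituting: w = 395.0840 / (24.3530 * 1.1750)
Result: 13.8070 mm


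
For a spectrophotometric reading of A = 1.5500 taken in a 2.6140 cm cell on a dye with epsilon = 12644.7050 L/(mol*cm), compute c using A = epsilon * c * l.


Formula: c = A / (epsilon * l)
Substituting: c = 1.5500 / (12644.7050 * 2.6140)
Result: 4.6894e-05 mol/L


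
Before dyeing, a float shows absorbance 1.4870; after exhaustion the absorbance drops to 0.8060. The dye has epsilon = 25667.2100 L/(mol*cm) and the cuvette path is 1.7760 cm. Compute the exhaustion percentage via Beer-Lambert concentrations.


c_initial = A_i / (epsilon * l) = 1.4870 / (25667.2100 * 1.7760) = 3.2620e-05 mol/L
c_final = A_f / (epsilon * l) = 0.8060 / (25667.2100 * 1.7760) = 1.7681e-05 mol/L
Exhaustion = (c_initial - c_final) / c_initial * 100 = (3.2620e-05 - 1.7681e-05) / 3.2620e-05 * 100 = 45.7969 %


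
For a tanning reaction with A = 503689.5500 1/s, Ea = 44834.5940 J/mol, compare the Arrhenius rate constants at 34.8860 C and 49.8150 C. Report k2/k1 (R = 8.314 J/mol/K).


T1 = 34.8860 + 273.15 = 308.0360 K; T2 = 49.8150 + 273.15 = 322.9650 K
k1 = A * exp(-Ea/(R*T1)) = 503689.5500 * exp(-44834.5940/(8.314*308.0360)) = 0.0125645 1/s
k2 = A * exp(-Ea/(R*T2)) = 503689.5500 * exp(-44834.5940/(8.314*322.9650)) = 0.0282223 1/s
k2/k1 = 0.0282223 / 0.0125645 = 2.2462


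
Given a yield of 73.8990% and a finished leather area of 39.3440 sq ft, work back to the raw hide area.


Formula: raw = finished * 100 / yield
Substituting: raw = 39.3440 * 100 / 73.8990
Result: 53.2402 sq ft


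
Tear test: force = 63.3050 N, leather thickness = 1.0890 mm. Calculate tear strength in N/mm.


Formula: Tear strength = force / thickness
Substituting: Tear strength = 63.3050 / 1.0890
Result: 58.1313 N/mm


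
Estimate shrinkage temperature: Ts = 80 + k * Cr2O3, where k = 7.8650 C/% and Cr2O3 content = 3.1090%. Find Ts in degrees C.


Formula: Ts = 80 + k * Cr2O3
Substituting: Ts = 80 + 7.8650 * 3.1090
Result: 104.4523 C


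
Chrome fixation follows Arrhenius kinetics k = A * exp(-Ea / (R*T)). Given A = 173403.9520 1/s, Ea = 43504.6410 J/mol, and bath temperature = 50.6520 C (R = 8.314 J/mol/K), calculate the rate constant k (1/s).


T_K = T_C + 273.15 = 50.6520 + 273.15 = 323.8020 K
exponent = -Ea / (R * T_K) = -43504.6410 / (8.314 * 323.8020) = -16.1602
k = A * exp(exponent) = 173403.9520 * exp(-16.1602) = 0.0166259 1/s


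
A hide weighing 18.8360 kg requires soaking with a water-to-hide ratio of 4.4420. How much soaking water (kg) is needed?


Formula: Water = hide_weight * ratio
Substituting: Water = 18.8360 * 4.4420
Result: 83.6695 kg


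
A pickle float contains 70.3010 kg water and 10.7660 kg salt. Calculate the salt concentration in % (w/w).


Formula: Conc = salt / (water + salt) * 100
Substituting: Conc = 10.7660 / (70.3010 + 10.7660) * 100
Result: 13.2804 %


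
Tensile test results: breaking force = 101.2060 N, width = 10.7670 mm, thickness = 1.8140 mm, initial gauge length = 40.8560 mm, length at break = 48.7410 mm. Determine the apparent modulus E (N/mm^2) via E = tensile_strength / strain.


TS = F / (w * t) = 101.2060 / (10.7670 * 1.8140) = 5.1817 N/mm^2
strain = (Lf - L0) / L0 = (48.7410 - 40.8560) / 40.8560 = 0.1930
E = TS / strain = 5.1817 / 0.1930 = 26.8490 N/mm^2


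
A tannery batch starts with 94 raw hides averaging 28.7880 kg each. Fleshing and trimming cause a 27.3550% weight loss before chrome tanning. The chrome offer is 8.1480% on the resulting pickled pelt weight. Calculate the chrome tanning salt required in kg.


Total_raw = N * avg_wt = 94 * 28.7880 = 2706.0720 kg
Substrate = Total_raw * (1 - loss/100) = 2706.0720 * (1 - 27.3550/100) = 1965.8260 kg
Chrome = Substrate * pct / 100 = 1965.8260 * 8.1480 / 100 = 160.1755 kg


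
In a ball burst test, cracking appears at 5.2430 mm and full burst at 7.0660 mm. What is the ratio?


Formula: Ratio = crack / burst
Substituting: Ratio = 5.2430 / 7.0660
Result: 0.7420


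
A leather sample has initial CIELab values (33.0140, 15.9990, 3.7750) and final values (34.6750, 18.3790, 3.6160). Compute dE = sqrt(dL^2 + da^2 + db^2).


dL = 1.6610, da = 2.3800, db = -0.1590
dE = sqrt(1.6610^2 + 2.3800^2 + (-0.1590)^2) = 2.9066


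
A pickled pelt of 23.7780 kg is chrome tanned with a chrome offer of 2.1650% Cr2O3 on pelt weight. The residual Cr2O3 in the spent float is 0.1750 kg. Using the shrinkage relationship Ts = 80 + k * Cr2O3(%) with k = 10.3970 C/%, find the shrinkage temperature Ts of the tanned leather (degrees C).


Offered = pelt * offer_pct / 100 = 23.7780 * 2.1650 / 100 = 0.5148 kg
Uptake = offered - residual = 0.5148 - 0.1750 = 0.3398 kg
Cr2O3% on pelt = uptake / pelt * 100 = 0.3398 / 23.7780 * 100 = 1.4290 %
Ts = 80 + k * Cr2O3% = 80 + 10.3970 * 1.4290 = 94.8576 C


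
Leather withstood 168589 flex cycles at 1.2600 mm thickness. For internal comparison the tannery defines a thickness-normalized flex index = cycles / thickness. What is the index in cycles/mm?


Formula: Index = cycles / thickness
Substituting: Index = 168589 / 1.2600
Result: 133800.7937 cycles/mm


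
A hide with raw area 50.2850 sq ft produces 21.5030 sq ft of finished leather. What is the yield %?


Formula: Yield = finished / raw * 100
Substituting: Yield = 21.5030 / 50.2850 * 100
Result: 42.7623 %


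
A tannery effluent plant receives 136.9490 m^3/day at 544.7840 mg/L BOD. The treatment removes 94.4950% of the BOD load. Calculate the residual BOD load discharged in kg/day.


Load_in = volume * conc / 1000 = 136.9490 * 544.7840 / 1000 = 74.6076 kg/day
Removed = Load_in * eff / 100 = 74.6076 * 94.4950 / 100 = 70.5005 kg/day
Load_out = Load_in - Removed = 74.6076 - 70.5005 = 4.1071 kg/day


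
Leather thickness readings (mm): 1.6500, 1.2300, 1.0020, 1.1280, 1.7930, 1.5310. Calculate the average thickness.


Formula: Average = sum / n
Substituting: Average = 8.3340 / 6
Result: 1.3890 mm


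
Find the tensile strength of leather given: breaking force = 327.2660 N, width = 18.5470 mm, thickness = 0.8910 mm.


Formula: TS = force / (width * thickness)
Substituting: TS = 327.2660 / (18.5470 * 0.8910)
Result: 19.8038 N/mm^2


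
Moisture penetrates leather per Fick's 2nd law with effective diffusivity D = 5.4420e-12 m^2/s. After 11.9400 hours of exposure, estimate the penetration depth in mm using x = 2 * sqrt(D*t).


t = 11.9400 hr * 3600 = 42984.0000 s
D * t = 5.4420e-12 * 42984.0000 = 2.3392e-07
x = 2 * sqrt(D*t) = 2 * sqrt(2.3392e-07) = 9.6730e-04 m = 0.9673 mm


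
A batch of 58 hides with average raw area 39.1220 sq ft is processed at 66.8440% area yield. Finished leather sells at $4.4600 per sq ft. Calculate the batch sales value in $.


Raw_total = N * avg_area = 58 * 39.1220 = 2269.0760 sq ft
Finished = Raw_total * yield / 100 = 2269.0760 * 66.8440 / 100 = 1516.7412 sq ft
Value = Finished * price = 1516.7412 * 4.4600 = 6764.6656 $


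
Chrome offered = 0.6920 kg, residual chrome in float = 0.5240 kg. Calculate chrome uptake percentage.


Formula: Uptake = (offered - residual) / offered * 100
Substituting: Uptake = (0.6920 - 0.5240) / 0.6920 * 100
Result: 24.2775 %


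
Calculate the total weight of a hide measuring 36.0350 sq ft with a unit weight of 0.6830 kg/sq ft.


Formula: Weight = area * weight_per_sqft
Substituting: Weight = 36.0350 * 0.6830
Result: 24.6119 kg


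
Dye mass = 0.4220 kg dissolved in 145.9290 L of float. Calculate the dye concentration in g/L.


Formula: Conc = dye_mass(kg) / volume(L) * 1000
Substituting: Conc = 0.4220 / 145.9290 * 1000
Result: 2.8918 g/L


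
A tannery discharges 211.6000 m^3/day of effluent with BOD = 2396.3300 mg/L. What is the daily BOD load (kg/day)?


Formula: BOD_load = volume * conc / 1000
Substituting: BOD_load = 211.6000 * 2396.3300 / 1000
Result: 507.0634 kg/day


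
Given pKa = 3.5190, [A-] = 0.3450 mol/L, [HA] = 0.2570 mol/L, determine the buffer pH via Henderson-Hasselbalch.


ratio = [A-] / [HA] = 0.3450 / 0.2570 = 1.3424
log10(ratio) = 0.1279
pH = pKa + log10(ratio) = 3.5190 + 0.1279 = 3.6469


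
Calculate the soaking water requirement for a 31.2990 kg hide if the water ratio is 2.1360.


Formula: Water = hide_weight * ratio
Substituting: Water = 31.2990 * 2.1360
Result: 66.8547 kg


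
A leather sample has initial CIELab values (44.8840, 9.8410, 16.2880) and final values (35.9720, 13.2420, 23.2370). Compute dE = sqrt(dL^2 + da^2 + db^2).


dL = -8.9120, da = 3.4010, db = 6.9490
dE = sqrt((-8.9120)^2 + 3.4010^2 + 6.9490^2) = 11.8017


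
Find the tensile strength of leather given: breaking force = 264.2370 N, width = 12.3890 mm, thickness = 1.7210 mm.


Formula: TS = force / (width * thickness)
Substituting: TS = 264.2370 / (12.3890 * 1.7210)
Result: 12.3930 N/mm^2


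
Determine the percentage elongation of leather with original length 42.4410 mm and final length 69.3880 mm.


Formula: Elongation = (Lf - L0) / L0 * 100
Substituting: Elongation = (69.3880 - 42.4410) / 42.4410 * 100
Result: 63.4928 %


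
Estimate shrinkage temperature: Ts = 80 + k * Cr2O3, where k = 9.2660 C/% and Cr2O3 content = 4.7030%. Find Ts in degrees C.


Formula: Ts = 80 + k * Cr2O3
Substituting: Ts = 80 + 9.2660 * 4.7030
Result: 123.5780 C


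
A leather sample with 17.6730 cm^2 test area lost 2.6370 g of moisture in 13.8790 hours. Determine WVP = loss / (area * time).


Formula: WVP = loss / (area * time)
Substituting: WVP = 2.6370 / (17.6730 * 13.8790)
Result: 0.0107508 g/(cm^2*hr)


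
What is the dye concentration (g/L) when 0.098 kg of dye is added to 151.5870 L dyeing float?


Formula: Conc = dye_mass(kg) / volume(L) * 1000
Substituting: Conc = 0.098 / 151.5870 * 1000
Result: 0.6465 g/L


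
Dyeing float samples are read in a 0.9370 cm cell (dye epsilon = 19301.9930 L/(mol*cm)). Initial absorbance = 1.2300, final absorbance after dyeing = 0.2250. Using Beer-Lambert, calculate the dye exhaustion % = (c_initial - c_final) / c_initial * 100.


c_initial = A_i / (epsilon * l) = 1.2300 / (19301.9930 * 0.9370) = 6.8009e-05 mol/L
c_final = A_f / (epsilon * l) = 0.2250 / (19301.9930 * 0.9370) = 1.2441e-05 mol/L
Exhaustion = (c_initial - c_final) / c_initial * 100 = (6.8009e-05 - 1.2441e-05) / 6.8009e-05 * 100 = 81.7073 %


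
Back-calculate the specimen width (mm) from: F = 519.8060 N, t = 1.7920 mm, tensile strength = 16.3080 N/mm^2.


Formula: w = F / (TS * t)
Substituting: w = 519.8060 / (16.3080 * 1.7920)
Result: 17.7870 mm


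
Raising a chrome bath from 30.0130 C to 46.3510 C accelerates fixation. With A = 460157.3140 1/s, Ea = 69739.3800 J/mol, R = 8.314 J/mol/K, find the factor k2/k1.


T1 = 30.0130 + 273.15 = 303.1630 K; T2 = 46.3510 + 273.15 = 319.5010 K
k1 = A * exp(-Ea/(R*T1)) = 460157.3140 * exp(-69739.3800/(8.314*303.1630)) = 4.4305e-07 1/s
k2 = A * exp(-Ea/(R*T2)) = 460157.3140 * exp(-69739.3800/(8.314*319.5010)) = 1.8236e-06 1/s
k2/k1 = 1.8236e-06 / 4.4305e-07 = 4.1160


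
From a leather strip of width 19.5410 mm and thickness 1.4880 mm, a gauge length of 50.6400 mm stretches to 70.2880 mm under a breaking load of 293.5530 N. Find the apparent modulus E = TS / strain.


TS = F / (w * t) = 293.5530 / (19.5410 * 1.4880) = 10.0957 N/mm^2
strain = (Lf - L0) / L0 = (70.2880 - 50.6400) / 50.6400 = 0.3880
E = TS / strain = 10.0957 / 0.3880 = 26.0203 N/mm^2


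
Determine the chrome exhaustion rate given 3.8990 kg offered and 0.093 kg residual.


Formula: Uptake = (offered - residual) / offered * 100
Substituting: Uptake = (3.8990 - 0.093) / 3.8990 * 100
Result: 97.6148 %


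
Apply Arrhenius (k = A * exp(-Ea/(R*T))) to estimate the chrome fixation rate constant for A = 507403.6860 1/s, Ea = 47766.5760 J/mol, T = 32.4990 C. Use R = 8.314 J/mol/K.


T_K = T_C + 273.15 = 32.4990 + 273.15 = 305.6490 K
exponent = -Ea / (R * T_K) = -47766.5760 / (8.314 * 305.6490) = -18.7971
k = A * exp(exponent) = 507403.6860 * exp(-18.7971) = 0.00348235 1/s


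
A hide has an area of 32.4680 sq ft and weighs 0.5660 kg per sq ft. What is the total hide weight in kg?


Formula: Weight = area * weight_per_sqft
Substituting: Weight = 32.4680 * 0.5660
Result: 18.3769 kg


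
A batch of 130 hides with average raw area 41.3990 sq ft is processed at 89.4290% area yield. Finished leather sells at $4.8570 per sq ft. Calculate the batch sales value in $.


Raw_total = N * avg_area = 130 * 41.3990 = 5381.8700 sq ft
Finished = Raw_total * yield / 100 = 5381.8700 * 89.4290 / 100 = 4812.9525 sq ft
Value = Finished * price = 4812.9525 * 4.8570 = 23376.5104 $


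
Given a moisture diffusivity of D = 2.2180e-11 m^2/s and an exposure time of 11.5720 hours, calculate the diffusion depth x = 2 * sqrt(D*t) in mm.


t = 11.5720 hr * 3600 = 41659.2000 s
D * t = 2.2180e-11 * 41659.2000 = 9.2400e-07
x = 2 * sqrt(D*t) = 2 * sqrt(9.2400e-07) = 0.0019225 m = 1.9225 mm


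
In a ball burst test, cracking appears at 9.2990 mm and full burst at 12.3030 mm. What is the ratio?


Formula: Ratio = crack / burst
Substituting: Ratio = 9.2990 / 12.3030
Result: 0.7558


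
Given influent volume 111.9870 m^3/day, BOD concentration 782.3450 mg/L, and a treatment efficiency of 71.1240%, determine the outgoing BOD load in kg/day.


Load_in = volume * conc / 1000 = 111.9870 * 782.3450 / 1000 = 87.6125 kg/day
Removed = Load_in * eff / 100 = 87.6125 * 71.1240 / 100 = 62.3135 kg/day
Load_out = Load_in - Removed = 87.6125 - 62.3135 = 25.2990 kg/day


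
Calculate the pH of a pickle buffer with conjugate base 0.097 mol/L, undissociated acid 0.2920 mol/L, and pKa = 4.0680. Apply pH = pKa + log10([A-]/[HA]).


ratio = [A-] / [HA] = 0.097 / 0.2920 = 0.3322
log10(ratio) = -0.4786
pH = pKa + log10(ratio) = 4.0680 - 0.4786 = 3.5894


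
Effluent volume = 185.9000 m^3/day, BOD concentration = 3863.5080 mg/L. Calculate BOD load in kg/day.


Formula: BOD_load = volume * conc / 1000
Substituting: BOD_load = 185.9000 * 3863.5080 / 1000
Result: 718.2261 kg/day


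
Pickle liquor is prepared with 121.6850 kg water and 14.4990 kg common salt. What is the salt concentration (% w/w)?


Formula: Conc = salt / (water + salt) * 100
Substituting: Conc = 14.4990 / (121.6850 + 14.4990) * 100
Result: 10.6466 %


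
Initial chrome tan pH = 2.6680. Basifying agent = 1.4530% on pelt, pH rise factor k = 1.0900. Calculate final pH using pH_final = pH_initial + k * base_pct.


Formula: pH_final = pH_initial + k * base_pct
Substituting: pH_final = 2.6680 + 1.0900 * 1.4530
Result: 4.2518


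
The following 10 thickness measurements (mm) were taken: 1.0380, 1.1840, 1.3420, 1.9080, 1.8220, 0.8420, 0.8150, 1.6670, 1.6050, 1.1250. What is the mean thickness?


Formula: Average = sum / n
Substituting: Average = 13.3480 / 10
Result: 1.3348 mm


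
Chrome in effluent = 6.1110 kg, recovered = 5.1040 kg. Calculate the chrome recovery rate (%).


Formula: Recovery = recovered / input * 100
Substituting: Recovery = 5.1040 / 6.1110 * 100
Result: 83.5215 %


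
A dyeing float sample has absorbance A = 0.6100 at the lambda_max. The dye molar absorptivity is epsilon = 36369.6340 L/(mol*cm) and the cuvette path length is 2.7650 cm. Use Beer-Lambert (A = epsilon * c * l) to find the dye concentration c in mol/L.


Formula: c = A / (epsilon * l)
Substituting: c = 0.6100 / (36369.6340 * 2.7650)
Result: 6.0659e-06 mol/L


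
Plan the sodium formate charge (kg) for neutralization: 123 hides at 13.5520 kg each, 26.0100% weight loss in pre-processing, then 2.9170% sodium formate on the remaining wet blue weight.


Total_raw = N * avg_wt = 123 * 13.5520 = 1666.8960 kg
Substrate = Total_raw * (1 - loss/100) = 1666.8960 * (1 - 26.0100/100) = 1233.3364 kg
Neutralizer = Substrate * pct / 100 = 1233.3364 * 2.9170 / 100 = 35.9764 kg


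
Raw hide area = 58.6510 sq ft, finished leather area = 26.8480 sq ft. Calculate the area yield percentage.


Formula: Yield = finished / raw * 100
Substituting: Yield = 26.8480 / 58.6510 * 100
Result: 45.7759 %


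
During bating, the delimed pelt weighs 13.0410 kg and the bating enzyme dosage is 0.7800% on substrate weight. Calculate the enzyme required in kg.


Formula: Enzyme = substrate * pct / 100
Substituting: Enzyme = 13.0410 * 0.7800 / 100
Result: 0.1017 kg


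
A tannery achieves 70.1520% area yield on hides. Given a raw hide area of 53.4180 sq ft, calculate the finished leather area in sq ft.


Formula: finished = raw * yield / 100
Substituting: finished = 53.4180 * 70.1520 / 100
Result: 37.4738 sq ft


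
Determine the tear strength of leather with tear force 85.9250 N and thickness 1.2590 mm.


Formula: Tear strength = force / thickness
Substituting: Tear strength = 85.9250 / 1.2590
Result: 68.2486 N/mm


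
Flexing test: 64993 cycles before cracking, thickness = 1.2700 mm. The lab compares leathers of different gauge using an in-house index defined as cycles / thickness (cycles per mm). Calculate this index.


Formula: Index = cycles / thickness
Substituting: Index = 64993 / 1.2700
Result: 51175.5906 cycles/mm


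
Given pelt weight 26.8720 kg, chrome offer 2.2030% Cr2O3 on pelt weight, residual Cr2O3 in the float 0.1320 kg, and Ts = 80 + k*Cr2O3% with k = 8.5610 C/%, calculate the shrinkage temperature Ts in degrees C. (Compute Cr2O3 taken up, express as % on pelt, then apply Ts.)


Offered = pelt * offer_pct / 100 = 26.8720 * 2.2030 / 100 = 0.5920 kg
Uptake = offered - residual = 0.5920 - 0.1320 = 0.4600 kg
Cr2O3% on pelt = uptake / pelt * 100 = 0.4600 / 26.8720 * 100 = 1.7118 %
Ts = 80 + k * Cr2O3% = 80 + 8.5610 * 1.7118 = 94.6546 C


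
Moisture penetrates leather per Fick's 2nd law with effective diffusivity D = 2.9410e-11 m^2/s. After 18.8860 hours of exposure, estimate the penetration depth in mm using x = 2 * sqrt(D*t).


t = 18.8860 hr * 3600 = 67989.6000 s
D * t = 2.9410e-11 * 67989.6000 = 1.9996e-06
x = 2 * sqrt(D*t) = 2 * sqrt(1.9996e-06) = 0.00282813 m = 2.8281 mm


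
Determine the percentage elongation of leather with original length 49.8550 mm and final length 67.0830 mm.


Formula: Elongation = (Lf - L0) / L0 * 100
Substituting: Elongation = (67.0830 - 49.8550) / 49.8550 * 100
Result: 34.5562 %


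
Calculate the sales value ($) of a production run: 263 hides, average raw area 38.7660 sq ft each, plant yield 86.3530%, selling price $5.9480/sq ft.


Raw_total = N * avg_area = 263 * 38.7660 = 10195.4580 sq ft
Finished = Raw_total * yield / 100 = 10195.4580 * 86.3530 / 100 = 8804.0838 sq ft
Value = Finished * price = 8804.0838 * 5.9480 = 52366.6907 $


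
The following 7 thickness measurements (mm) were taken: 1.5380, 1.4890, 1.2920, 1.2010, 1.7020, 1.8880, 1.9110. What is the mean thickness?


Formula: Average = sum / n
Substituting: Average = 11.0210 / 7
Result: 1.5744 mm


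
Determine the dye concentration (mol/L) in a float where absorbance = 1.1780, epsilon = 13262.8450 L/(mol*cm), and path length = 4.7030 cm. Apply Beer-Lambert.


Formula: c = A / (epsilon * l)
Substituting: c = 1.1780 / (13262.8450 * 4.7030)
Result: 1.8886e-05 mol/L


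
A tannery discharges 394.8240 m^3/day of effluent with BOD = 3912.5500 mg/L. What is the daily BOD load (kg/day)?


Formula: BOD_load = volume * conc / 1000
Substituting: BOD_load = 394.8240 * 3912.5500 / 1000
Result: 1544.7686 kg/day


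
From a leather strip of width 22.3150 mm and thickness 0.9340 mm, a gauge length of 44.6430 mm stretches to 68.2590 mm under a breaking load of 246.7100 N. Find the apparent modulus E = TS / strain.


TS = F / (w * t) = 246.7100 / (22.3150 * 0.9340) = 11.8370 N/mm^2
strain = (Lf - L0) / L0 = (68.2590 - 44.6430) / 44.6430 = 0.5290
E = TS / strain = 11.8370 / 0.5290 = 22.3764 N/mm^2


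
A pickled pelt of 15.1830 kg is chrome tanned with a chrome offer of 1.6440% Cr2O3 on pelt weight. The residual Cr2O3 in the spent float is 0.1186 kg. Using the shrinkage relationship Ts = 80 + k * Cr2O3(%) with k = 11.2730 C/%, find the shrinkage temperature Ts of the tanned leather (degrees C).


Offered = pelt * offer_pct / 100 = 15.1830 * 1.6440 / 100 = 0.2496 kg
Uptake = offered - residual = 0.2496 - 0.1186 = 0.1310 kg
Cr2O3% on pelt = uptake / pelt * 100 = 0.1310 / 15.1830 * 100 = 0.8629 %
Ts = 80 + k * Cr2O3% = 80 + 11.2730 * 0.8629 = 89.7271 C


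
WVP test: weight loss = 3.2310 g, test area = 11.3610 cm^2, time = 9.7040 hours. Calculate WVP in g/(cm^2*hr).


Formula: WVP = loss / (area * time)
Substituting: WVP = 3.2310 / (11.3610 * 9.7040)
Result: 0.0293069 g/(cm^2*hr)


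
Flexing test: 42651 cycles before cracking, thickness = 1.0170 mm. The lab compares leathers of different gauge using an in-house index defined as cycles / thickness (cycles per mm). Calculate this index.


Formula: Index = cycles / thickness
Substituting: Index = 42651 / 1.0170
Result: 41938.0531 cycles/mm


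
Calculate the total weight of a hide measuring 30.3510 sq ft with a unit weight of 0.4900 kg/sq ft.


Formula: Weight = area * weight_per_sqft
Substituting: Weight = 30.3510 * 0.4900
Result: 14.8720 kg


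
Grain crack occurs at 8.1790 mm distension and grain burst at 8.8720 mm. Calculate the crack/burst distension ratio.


Formula: Ratio = crack / burst
Substituting: Ratio = 8.1790 / 8.8720
Result: 0.9219


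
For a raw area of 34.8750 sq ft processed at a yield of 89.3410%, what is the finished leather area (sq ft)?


Formula: finished = raw * yield / 100
Substituting: finished = 34.8750 * 89.3410 / 100
Result: 31.1577 sq ft


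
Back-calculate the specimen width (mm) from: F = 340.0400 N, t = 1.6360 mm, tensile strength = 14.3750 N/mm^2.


Formula: w = F / (TS * t)
Substituting: w = 340.0400 / (14.3750 * 1.6360)
Result: 14.4590 mm


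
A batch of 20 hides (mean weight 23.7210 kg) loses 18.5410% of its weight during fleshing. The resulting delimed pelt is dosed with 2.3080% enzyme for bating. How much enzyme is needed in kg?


Total_raw = N * avg_wt = 20 * 23.7210 = 474.4200 kg
Substrate = Total_raw * (1 - loss/100) = 474.4200 * (1 - 18.5410/100) = 386.4578 kg
Enzyme = Substrate * pct / 100 = 386.4578 * 2.3080 / 100 = 8.9194 kg


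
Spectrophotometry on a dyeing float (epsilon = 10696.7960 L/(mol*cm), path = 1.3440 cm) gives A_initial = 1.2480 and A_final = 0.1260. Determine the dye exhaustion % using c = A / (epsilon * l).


c_initial = A_i / (epsilon * l) = 1.2480 / (10696.7960 * 1.3440) = 8.6808e-05 mol/L
c_final = A_f / (epsilon * l) = 0.1260 / (10696.7960 * 1.3440) = 8.7643e-06 mol/L
Exhaustion = (c_initial - c_final) / c_initial * 100 = (8.6808e-05 - 8.7643e-06) / 8.6808e-05 * 100 = 89.9038 %


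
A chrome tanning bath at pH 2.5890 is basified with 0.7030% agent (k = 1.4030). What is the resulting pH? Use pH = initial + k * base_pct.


Formula: pH_final = pH_initial + k * base_pct
Substituting: pH_final = 2.5890 + 1.4030 * 0.7030
Result: 3.5753


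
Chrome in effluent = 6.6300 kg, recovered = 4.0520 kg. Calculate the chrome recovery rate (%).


Formula: Recovery = recovered / input * 100
Substituting: Recovery = 4.0520 / 6.6300 * 100
Result: 61.1161 %


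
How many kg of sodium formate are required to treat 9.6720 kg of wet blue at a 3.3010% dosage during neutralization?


Formula: Neutralizer = substrate * pct / 100
Substituting: Neutralizer = 9.6720 * 3.3010 / 100
Result: 0.3193 kg


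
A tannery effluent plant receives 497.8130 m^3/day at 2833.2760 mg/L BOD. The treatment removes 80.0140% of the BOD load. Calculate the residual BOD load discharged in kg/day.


Load_in = volume * conc / 1000 = 497.8130 * 2833.2760 / 1000 = 1410.4416 kg/day
Removed = Load_in * eff / 100 = 1410.4416 * 80.0140 / 100 = 1128.5508 kg/day
Load_out = Load_in - Removed = 1410.4416 - 1128.5508 = 281.8909 kg/day


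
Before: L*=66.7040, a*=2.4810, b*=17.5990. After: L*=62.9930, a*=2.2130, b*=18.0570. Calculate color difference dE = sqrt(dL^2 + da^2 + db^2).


dL = -3.7110, da = -0.2680, db = 0.4580
dE = sqrt((-3.7110)^2 + (-0.2680)^2 + 0.4580^2) = 3.7487


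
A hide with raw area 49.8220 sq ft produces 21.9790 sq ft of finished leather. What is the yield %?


Formula: Yield = finished / raw * 100
Substituting: Yield = 21.9790 / 49.8220 * 100
Result: 44.1150 %


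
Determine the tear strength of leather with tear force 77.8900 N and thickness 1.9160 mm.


Formula: Tear strength = force / thickness
Substituting: Tear strength = 77.8900 / 1.9160
Result: 40.6524 N/mm


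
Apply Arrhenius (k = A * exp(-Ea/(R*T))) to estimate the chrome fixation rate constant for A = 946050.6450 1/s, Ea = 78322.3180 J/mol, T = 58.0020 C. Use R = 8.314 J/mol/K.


T_K = T_C + 273.15 = 58.0020 + 273.15 = 331.1520 K
exponent = -Ea / (R * T_K) = -78322.3180 / (8.314 * 331.1520) = -28.4478
k = A * exp(exponent) = 946050.6450 * exp(-28.4478) = 4.1803e-07 1/s


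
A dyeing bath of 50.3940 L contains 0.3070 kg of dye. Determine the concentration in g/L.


Formula: Conc = dye_mass(kg) / volume(L) * 1000
Substituting: Conc = 0.3070 / 50.3940 * 1000
Result: 6.0920 g/L


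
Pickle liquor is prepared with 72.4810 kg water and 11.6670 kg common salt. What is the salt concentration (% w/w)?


Formula: Conc = salt / (water + salt) * 100
Substituting: Conc = 11.6670 / (72.4810 + 11.6670) * 100
Result: 13.8649 %


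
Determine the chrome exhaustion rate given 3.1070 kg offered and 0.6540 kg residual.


Formula: Uptake = (offered - residual) / offered * 100
Substituting: Uptake = (3.1070 - 0.6540) / 3.1070 * 100
Result: 78.9508 %


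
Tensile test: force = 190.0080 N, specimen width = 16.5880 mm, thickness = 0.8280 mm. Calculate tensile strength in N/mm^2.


Formula: TS = force / (width * thickness)
Substituting: TS = 190.0080 / (16.5880 * 0.8280)
Result: 13.8340 N/mm^2


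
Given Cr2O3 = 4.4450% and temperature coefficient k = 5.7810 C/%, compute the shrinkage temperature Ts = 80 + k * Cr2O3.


Formula: Ts = 80 + k * Cr2O3
Substituting: Ts = 80 + 5.7810 * 4.4450
Result: 105.6965 C


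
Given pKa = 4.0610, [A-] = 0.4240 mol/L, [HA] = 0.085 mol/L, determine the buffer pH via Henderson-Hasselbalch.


ratio = [A-] / [HA] = 0.4240 / 0.085 = 4.9882
log10(ratio) = 0.6979
pH = pKa + log10(ratio) = 4.0610 + 0.6979 = 4.7589


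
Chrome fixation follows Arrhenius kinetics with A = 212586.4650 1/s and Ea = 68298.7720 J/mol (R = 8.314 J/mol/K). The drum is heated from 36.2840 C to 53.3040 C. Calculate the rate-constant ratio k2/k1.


T1 = 36.2840 + 273.15 = 309.4340 K; T2 = 53.3040 + 273.15 = 326.4540 K
k1 = A * exp(-Ea/(R*T1)) = 212586.4650 * exp(-68298.7720/(8.314*309.4340)) = 6.2778e-07 1/s
k2 = A * exp(-Ea/(R*T2)) = 212586.4650 * exp(-68298.7720/(8.314*326.4540)) = 2.5056e-06 1/s
k2/k1 = 2.5056e-06 / 6.2778e-07 = 3.9913
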